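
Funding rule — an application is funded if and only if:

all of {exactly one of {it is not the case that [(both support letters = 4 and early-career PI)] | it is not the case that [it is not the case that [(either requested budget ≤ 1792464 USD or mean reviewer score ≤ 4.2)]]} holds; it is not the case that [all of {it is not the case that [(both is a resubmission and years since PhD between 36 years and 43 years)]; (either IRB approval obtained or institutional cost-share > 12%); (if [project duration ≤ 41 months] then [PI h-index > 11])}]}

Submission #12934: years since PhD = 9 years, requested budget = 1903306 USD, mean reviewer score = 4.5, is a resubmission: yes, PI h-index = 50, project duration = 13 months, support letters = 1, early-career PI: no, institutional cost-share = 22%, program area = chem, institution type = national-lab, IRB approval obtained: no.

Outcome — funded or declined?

Atomic conditions:
  support letters = 4: 1 == 4 is false
  early-career PI: no → false
  requested budget ≤ 1792464 USD: 1903306 ≤ 1792464 is false
  mean reviewer score ≤ 4.2: 4.5 ≤ 4.2 is false
  is a resubmission: yes → true
  years since PhD between 36 years and 43 years: 9 in [36, 43] is false
  IRB approval obtained: no → false
  institutional cost-share > 12%: 22 > 12 is true
  project duration ≤ 41 months: 13 ≤ 41 is true
  PI h-index > 11: 50 > 11 is true
Combine:
[1.1.1] false AND false = false
[1.1] NOT false = true
[1.2.1.1] false OR false = false
[1.2.1] NOT false = true
[1.2] NOT true = false
[1] exactly-one(true, false) = true
[2.1.1.1] true AND false = false
[2.1.1] NOT false = true
[2.1.2] false OR true = true
[2.1.3] true → true = true
[2.1] true AND true AND true = true
[2] NOT true = false
[root] true AND false = false
Overall: false → declined

Declined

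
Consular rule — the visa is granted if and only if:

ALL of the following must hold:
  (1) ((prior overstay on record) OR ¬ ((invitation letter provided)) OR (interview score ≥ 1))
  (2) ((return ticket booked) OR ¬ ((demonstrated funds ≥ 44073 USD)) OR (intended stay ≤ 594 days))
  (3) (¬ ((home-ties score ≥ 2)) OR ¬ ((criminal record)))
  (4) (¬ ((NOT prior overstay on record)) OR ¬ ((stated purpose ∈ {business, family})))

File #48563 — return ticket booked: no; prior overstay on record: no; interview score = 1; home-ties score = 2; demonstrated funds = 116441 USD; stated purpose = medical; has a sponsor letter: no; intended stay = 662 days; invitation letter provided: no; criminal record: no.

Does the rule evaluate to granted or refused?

Refused

Atomic conditions:
  prior overstay on record: no → false
  invitation letter provided: no → false
  interview score ≥ 1: 1 ≥ 1 is true
  return ticket booked: no → false
  demonstrated funds ≥ 44073 USD: 116441 ≥ 44073 is true
  intended stay ≤ 594 days: 662 ≤ 594 is false
  home-ties score ≥ 2: 2 ≥ 2 is true
  criminal record: no → false
  NOT prior overstay on record: no → true
  stated purpose ∈ {business, family}: medical is not in the set → false
Combine:
[1.2] NOT false = true
[1] false OR true OR true = true
[2.2] NOT true = false
[2] false OR false OR false = false
[3.1] NOT true = false
[3.2] NOT false = true
[3] false OR true = true
[4.1] NOT true = false
[4.2] NOT false = true
[4] false OR true = true
[root] true AND false AND true AND true = false
Overall: false → refused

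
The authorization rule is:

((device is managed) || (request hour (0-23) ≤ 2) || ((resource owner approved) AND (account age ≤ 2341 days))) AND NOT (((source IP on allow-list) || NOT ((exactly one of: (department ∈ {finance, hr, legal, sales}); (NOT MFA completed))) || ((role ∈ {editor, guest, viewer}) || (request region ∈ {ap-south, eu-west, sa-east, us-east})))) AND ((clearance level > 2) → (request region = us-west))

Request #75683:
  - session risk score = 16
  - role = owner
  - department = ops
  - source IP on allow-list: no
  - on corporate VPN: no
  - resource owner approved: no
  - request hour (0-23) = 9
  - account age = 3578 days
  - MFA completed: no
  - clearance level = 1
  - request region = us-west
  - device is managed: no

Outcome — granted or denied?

Denied

Atomic conditions:
  device is managed: no → false
  request hour (0-23) ≤ 2: 9 ≤ 2 is false
  resource owner approved: no → false
  account age ≤ 2341 days: 3578 ≤ 2341 is false
  source IP on allow-list: no → false
  department ∈ {finance, hr, legal, sales}: ops is not in the set → false
  NOT MFA completed: no → true
  role ∈ {editor, guest, viewer}: owner is not in the set → false
  request region ∈ {ap-south, eu-west, sa-east, us-east}: us-west is not in the set → false
  clearance level > 2: 1 > 2 is false
  request region = us-west: us-west == us-west is true
Combine:
[1.3] false AND false = false
[1] false OR false OR false = false
[2.1.2.1] exactly-one(false, true) = true
[2.1.2] NOT true = false
[2.1.3] false OR false = false
[2.1] false OR false OR false = false
[2] NOT false = true
[3] false → true (antecedent false ⇒ implication holds) = true
[root] false AND true AND true = false
Overall: false → denied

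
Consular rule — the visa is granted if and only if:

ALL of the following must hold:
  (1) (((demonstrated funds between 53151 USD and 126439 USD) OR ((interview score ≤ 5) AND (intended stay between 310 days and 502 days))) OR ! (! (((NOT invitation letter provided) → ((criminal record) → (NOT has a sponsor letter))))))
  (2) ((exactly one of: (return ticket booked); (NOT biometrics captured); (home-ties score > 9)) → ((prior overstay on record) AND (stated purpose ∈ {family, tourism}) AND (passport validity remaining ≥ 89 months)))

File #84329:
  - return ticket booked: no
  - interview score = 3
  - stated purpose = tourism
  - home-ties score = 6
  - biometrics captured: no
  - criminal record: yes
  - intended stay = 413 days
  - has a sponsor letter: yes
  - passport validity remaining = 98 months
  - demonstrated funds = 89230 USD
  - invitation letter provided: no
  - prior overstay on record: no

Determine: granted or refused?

Refused

Atomic conditions:
  demonstrated funds between 53151 USD and 126439 USD: 89230 in [53151, 126439] is true
  interview score ≤ 5: 3 ≤ 5 is true
  intended stay between 310 days and 502 days: 413 in [310, 502] is true
  NOT invitation letter provided: no → true
  criminal record: yes → true
  NOT has a sponsor letter: yes → false
  return ticket booked: no → false
  NOT biometrics captured: no → true
  home-ties score > 9: 6 > 9 is false
  prior overstay on record: no → false
  stated purpose ∈ {family, tourism}: tourism is in the set → true
  passport validity remaining ≥ 89 months: 98 ≥ 89 is true
Combine:
[1.1.2] true AND true = true
[1.1] true OR true = true
[1.2.1.1.2] true → false = false
[1.2.1.1] true → false = false
[1.2.1] NOT false = true
[1.2] NOT true = false
[1] true OR false = true
[2.1] exactly-one(false, true, false) = true
[2.2] false AND true AND true = false
[2] true → false = false
[root] true AND false = false
Overall: false → refused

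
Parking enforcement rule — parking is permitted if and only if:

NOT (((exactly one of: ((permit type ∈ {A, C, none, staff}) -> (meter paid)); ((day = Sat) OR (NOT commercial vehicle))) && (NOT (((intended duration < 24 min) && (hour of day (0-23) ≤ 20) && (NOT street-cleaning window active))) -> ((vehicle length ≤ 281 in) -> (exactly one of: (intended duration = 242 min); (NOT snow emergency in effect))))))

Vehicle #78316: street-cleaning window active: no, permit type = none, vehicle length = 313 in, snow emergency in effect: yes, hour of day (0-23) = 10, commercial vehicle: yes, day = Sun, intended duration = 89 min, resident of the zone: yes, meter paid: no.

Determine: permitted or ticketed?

Permitted

Atomic conditions:
  permit type ∈ {A, C, none, staff}: none is in the set → true
  meter paid: no → false
  day = Sat: Sun == Sat is false
  NOT commercial vehicle: yes → false
  intended duration < 24 min: 89 < 24 is false
  hour of day (0-23) ≤ 20: 10 ≤ 20 is true
  NOT street-cleaning window active: no → true
  vehicle length ≤ 281 in: 313 ≤ 281 is false
  intended duration = 242 min: 89 == 242 is false
  NOT snow emergency in effect: yes → false
Combine:
[1.1.1] true → false = false
[1.1.2] false OR false = false
[1.1] exactly-one(false, false) = false
[1.2.1.1] false AND true AND true = false
[1.2.1] NOT false = true
[1.2.2.2] exactly-one(false, false) = false
[1.2.2] false → false (antecedent false ⇒ implication holds) = true
[1.2] true → true = true
[1] false AND true = false
[root] NOT false = true
Overall: true → permitted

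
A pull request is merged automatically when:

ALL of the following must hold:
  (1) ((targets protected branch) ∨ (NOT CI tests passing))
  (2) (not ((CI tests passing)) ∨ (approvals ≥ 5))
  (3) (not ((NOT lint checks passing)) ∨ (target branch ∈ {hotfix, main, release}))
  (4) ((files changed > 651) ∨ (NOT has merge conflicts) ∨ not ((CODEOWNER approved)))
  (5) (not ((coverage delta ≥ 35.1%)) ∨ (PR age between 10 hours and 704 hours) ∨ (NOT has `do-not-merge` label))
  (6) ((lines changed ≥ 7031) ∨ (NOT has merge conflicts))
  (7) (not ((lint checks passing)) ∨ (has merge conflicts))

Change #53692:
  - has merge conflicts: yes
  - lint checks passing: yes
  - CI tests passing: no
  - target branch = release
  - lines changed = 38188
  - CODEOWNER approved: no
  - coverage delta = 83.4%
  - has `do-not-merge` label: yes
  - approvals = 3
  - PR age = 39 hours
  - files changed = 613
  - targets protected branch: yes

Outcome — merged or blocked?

Atomic conditions:
  targets protected branch: yes → true
  NOT CI tests passing: no → true
  CI tests passing: no → false
  approvals ≥ 5: 3 ≥ 5 is false
  NOT lint checks passing: yes → false
  target branch ∈ {hotfix, main, release}: release is in the set → true
  files changed > 651: 613 > 651 is false
  NOT has merge conflicts: yes → false
  CODEOWNER approved: no → false
  coverage delta ≥ 35.1%: 83.4 ≥ 35.1 is true
  PR age between 10 hours and 704 hours: 39 in [10, 704] is true
  NOT has `do-not-merge` label: yes → false
  lines changed ≥ 7031: 38188 ≥ 7031 is true
  lint checks passing: yes → true
  has merge conflicts: yes → true
Combine:
[1] true OR true = true
[2.1] NOT false = true
[2] true OR false = true
[3.1] NOT false = true
[3] true OR true = true
[4.3] NOT false = true
[4] false OR false OR true = true
[5.1] NOT true = false
[5] false OR true OR false = true
[6] true OR false = true
[7.1] NOT true = false
[7] false OR true = true
[root] true AND true AND true AND true AND true AND true AND true = true
Overall: true → merged

Merged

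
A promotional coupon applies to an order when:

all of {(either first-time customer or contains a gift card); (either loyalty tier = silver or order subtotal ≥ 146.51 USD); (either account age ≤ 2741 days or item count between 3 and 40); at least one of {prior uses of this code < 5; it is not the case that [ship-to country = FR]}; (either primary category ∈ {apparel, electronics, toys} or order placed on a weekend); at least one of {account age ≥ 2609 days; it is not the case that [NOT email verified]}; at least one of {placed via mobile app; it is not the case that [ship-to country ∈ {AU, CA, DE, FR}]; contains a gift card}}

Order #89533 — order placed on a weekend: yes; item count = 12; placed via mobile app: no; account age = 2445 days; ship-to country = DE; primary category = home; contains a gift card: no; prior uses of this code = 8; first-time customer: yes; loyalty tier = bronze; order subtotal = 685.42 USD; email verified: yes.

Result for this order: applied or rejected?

Rejected

Atomic conditions:
  first-time customer: yes → true
  contains a gift card: no → false
  loyalty tier = silver: bronze == silver is false
  order subtotal ≥ 146.51 USD: 685.42 ≥ 146.51 is true
  account age ≤ 2741 days: 2445 ≤ 2741 is true
  item count between 3 and 40: 12 in [3, 40] is true
  prior uses of this code < 5: 8 < 5 is false
  ship-to country = FR: DE == FR is false
  primary category ∈ {apparel, electronics, toys}: home is not in the set → false
  order placed on a weekend: yes → true
  account age ≥ 2609 days: 2445 ≥ 2609 is false
  NOT email verified: yes → false
  placed via mobile app: no → false
  ship-to country ∈ {AU, CA, DE, FR}: DE is in the set → true
Combine:
[1] true OR false = true
[2] false OR true = true
[3] true OR true = true
[4.2] NOT false = true
[4] false OR true = true
[5] false OR true = true
[6.2] NOT false = true
[6] false OR true = true
[7.2] NOT true = false
[7] false OR false OR false = false
[root] true AND true AND true AND true AND true AND true AND false = false
Overall: false → rejected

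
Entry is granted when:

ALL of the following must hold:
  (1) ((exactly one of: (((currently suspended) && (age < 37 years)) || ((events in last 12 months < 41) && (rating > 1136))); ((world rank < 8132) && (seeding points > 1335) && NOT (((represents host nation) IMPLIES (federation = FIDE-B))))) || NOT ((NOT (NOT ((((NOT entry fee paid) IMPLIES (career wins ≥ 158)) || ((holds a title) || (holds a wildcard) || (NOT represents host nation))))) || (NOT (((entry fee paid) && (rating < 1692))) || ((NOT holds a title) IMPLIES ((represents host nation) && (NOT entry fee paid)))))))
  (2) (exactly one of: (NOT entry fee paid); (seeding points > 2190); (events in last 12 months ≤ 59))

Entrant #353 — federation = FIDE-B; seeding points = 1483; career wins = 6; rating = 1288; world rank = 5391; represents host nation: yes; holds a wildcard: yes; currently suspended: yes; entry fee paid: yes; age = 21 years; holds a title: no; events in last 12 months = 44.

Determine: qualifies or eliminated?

Atomic conditions:
  currently suspended: yes → true
  age < 37 years: 21 < 37 is true
  events in last 12 months < 41: 44 < 41 is false
  rating > 1136: 1288 > 1136 is true
  world rank < 8132: 5391 < 8132 is true
  seeding points > 1335: 1483 > 1335 is true
  represents host nation: yes → true
  federation = FIDE-B: FIDE-B == FIDE-B is true
  NOT entry fee paid: yes → false
  career wins ≥ 158: 6 ≥ 158 is false
  holds a title: no → false
  holds a wildcard: yes → true
  NOT represents host nation: yes → false
  entry fee paid: yes → true
  rating < 1692: 1288 < 1692 is true
  NOT holds a title: no → true
  seeding points > 2190: 1483 > 2190 is false
  events in last 12 months ≤ 59: 44 ≤ 59 is true
Combine:
[1.1.1.1] true AND true = true
[1.1.1.2] false AND true = false
[1.1.1] true OR false = true
[1.1.2.3.1] true → true = true
[1.1.2.3] NOT true = false
[1.1.2] true AND true AND false = false
[1.1] exactly-one(true, false) = true
[1.2.1.1.1.1.1] false → false (antecedent false ⇒ implication holds) = true
[1.2.1.1.1.1.2] false OR true OR false = true
[1.2.1.1.1.1] true OR true = true
[1.2.1.1.1] NOT true = false
[1.2.1.1] NOT false = true
[1.2.1.2.1.1] true AND true = true
[1.2.1.2.1] NOT true = false
[1.2.1.2.2.2] true AND false = false
[1.2.1.2.2] true → false = false
[1.2.1.2] false OR false = false
[1.2.1] true OR false = true
[1.2] NOT true = false
[1] true OR false = true
[2] exactly-one(false, false, true) = true
[root] true AND true = true
Overall: true → qualifies

Qualifies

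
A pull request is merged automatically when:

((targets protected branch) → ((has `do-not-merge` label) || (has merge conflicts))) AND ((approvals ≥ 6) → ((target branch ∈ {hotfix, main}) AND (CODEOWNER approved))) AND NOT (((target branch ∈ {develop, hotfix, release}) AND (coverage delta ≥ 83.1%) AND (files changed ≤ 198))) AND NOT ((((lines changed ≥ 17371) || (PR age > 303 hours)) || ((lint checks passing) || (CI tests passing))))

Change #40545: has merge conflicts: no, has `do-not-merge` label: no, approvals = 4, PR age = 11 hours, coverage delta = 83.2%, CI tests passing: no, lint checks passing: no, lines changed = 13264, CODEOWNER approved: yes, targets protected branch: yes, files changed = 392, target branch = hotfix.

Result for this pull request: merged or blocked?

Atomic conditions:
  targets protected branch: yes → true
  has `do-not-merge` label: no → false
  has merge conflicts: no → false
  approvals ≥ 6: 4 ≥ 6 is false
  target branch ∈ {hotfix, main}: hotfix is in the set → true
  CODEOWNER approved: yes → true
  target branch ∈ {develop, hotfix, release}: hotfix is in the set → true
  coverage delta ≥ 83.1%: 83.2 ≥ 83.1 is true
  files changed ≤ 198: 392 ≤ 198 is false
  lines changed ≥ 17371: 13264 ≥ 17371 is false
  PR age > 303 hours: 11 > 303 is false
  lint checks passing: no → false
  CI tests passing: no → false
Combine:
[1.2] false OR false = false
[1] true → false = false
[2.2] true AND true = true
[2] false → true (antecedent false ⇒ implication holds) = true
[3.1] true AND true AND false = false
[3] NOT false = true
[4.1.1] false OR false = false
[4.1.2] false OR false = false
[4.1] false OR false = false
[4] NOT false = true
[root] false AND true AND true AND true = false
Overall: false → blocked

Blocked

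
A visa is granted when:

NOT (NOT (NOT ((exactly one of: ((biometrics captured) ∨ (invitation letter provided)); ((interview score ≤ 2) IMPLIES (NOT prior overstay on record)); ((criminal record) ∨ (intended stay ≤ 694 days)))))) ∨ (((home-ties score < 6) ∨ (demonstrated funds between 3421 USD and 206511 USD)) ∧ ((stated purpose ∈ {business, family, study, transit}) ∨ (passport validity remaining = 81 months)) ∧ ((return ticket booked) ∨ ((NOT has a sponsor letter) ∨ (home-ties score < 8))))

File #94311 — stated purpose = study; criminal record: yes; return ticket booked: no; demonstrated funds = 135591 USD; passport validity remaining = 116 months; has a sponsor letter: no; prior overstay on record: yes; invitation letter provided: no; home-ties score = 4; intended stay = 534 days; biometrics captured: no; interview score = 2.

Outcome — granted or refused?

Granted

Atomic conditions:
  biometrics captured: no → false
  invitation letter provided: no → false
  interview score ≤ 2: 2 ≤ 2 is true
  NOT prior overstay on record: yes → false
  criminal record: yes → true
  intended stay ≤ 694 days: 534 ≤ 694 is true
  home-ties score < 6: 4 < 6 is true
  demonstrated funds between 3421 USD and 206511 USD: 135591 in [3421, 206511] is true
  stated purpose ∈ {business, family, study, transit}: study is in the set → true
  passport validity remaining = 81 months: 116 == 81 is false
  return ticket booked: no → false
  NOT has a sponsor letter: no → true
  home-ties score < 8: 4 < 8 is true
Combine:
[1.1.1.1.1] false OR false = false
[1.1.1.1.2] true → false = false
[1.1.1.1.3] true OR true = true
[1.1.1.1] exactly-one(false, false, true) = true
[1.1.1] NOT true = false
[1.1] NOT false = true
[1] NOT true = false
[2.1] true OR true = true
[2.2] true OR false = true
[2.3.2] true OR true = true
[2.3] false OR true = true
[2] true AND true AND true = true
[root] false OR true = true
Overall: true → granted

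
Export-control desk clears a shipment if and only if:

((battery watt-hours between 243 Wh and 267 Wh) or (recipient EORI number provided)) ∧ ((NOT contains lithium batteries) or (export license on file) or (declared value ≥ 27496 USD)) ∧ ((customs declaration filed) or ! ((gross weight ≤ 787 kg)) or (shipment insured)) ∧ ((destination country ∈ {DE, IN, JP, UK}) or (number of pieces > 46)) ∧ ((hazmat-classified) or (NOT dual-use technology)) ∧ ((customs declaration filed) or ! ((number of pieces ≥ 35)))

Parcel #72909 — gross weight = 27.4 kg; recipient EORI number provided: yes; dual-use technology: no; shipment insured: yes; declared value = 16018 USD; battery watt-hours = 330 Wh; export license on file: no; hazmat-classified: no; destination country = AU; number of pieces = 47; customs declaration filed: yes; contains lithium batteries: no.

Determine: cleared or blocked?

Cleared

Atomic conditions:
  battery watt-hours between 243 Wh and 267 Wh: 330 in [243, 267] is false
  recipient EORI number provided: yes → true
  NOT contains lithium batteries: no → true
  export license on file: no → false
  declared value ≥ 27496 USD: 16018 ≥ 27496 is false
  customs declaration filed: yes → true
  gross weight ≤ 787 kg: 27.4 ≤ 787 is true
  shipment insured: yes → true
  destination country ∈ {DE, IN, JP, UK}: AU is not in the set → false
  number of pieces > 46: 47 > 46 is true
  hazmat-classified: no → false
  NOT dual-use technology: no → true
  number of pieces ≥ 35: 47 ≥ 35 is true
Combine:
[1] false OR true = true
[2] true OR false OR false = true
[3.2] NOT true = false
[3] true OR false OR true = true
[4] false OR true = true
[5] false OR true = true
[6.2] NOT true = false
[6] true OR false = true
[root] true AND true AND true AND true AND true AND true = true
Overall: true → cleared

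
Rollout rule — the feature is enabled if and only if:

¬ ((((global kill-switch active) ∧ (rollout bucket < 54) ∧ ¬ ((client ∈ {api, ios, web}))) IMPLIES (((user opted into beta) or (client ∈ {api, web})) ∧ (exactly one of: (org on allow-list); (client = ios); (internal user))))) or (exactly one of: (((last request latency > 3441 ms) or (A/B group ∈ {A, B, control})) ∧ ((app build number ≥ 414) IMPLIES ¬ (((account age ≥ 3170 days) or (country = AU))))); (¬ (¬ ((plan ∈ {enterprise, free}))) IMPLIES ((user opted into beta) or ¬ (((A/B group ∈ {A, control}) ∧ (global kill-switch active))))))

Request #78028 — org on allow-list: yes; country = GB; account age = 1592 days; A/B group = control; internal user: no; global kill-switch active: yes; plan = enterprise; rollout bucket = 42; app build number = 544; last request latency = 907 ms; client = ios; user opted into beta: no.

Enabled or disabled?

Atomic conditions:
  global kill-switch active: yes → true
  rollout bucket < 54: 42 < 54 is true
  client ∈ {api, ios, web}: ios is in the set → true
  user opted into beta: no → false
  client ∈ {api, web}: ios is not in the set → false
  org on allow-list: yes → true
  client = ios: ios == ios is true
  internal user: no → false
  last request latency > 3441 ms: 907 > 3441 is false
  A/B group ∈ {A, B, control}: control is in the set → true
  app build number ≥ 414: 544 ≥ 414 is true
  account age ≥ 3170 days: 1592 ≥ 3170 is false
  country = AU: GB == AU is false
  plan ∈ {enterprise, free}: enterprise is in the set → true
  A/B group ∈ {A, control}: control is in the set → true
Combine:
[1.1.1.3] NOT true = false
[1.1.1] true AND true AND false = false
[1.1.2.1] false OR false = false
[1.1.2.2] exactly-one(true, true, false) = false
[1.1.2] false AND false = false
[1.1] false → false (antecedent false ⇒ implication holds) = true
[1] NOT true = false
[2.1.1] false OR true = true
[2.1.2.2.1] false OR false = false
[2.1.2.2] NOT false = true
[2.1.2] true → true = true
[2.1] true AND true = true
[2.2.1.1] NOT true = false
[2.2.1] NOT false = true
[2.2.2.2.1] true AND true = true
[2.2.2.2] NOT true = false
[2.2.2] false OR false = false
[2.2] true → false = false
[2] exactly-one(true, false) = true
[root] false OR true = true
Overall: true → enabled

Enabled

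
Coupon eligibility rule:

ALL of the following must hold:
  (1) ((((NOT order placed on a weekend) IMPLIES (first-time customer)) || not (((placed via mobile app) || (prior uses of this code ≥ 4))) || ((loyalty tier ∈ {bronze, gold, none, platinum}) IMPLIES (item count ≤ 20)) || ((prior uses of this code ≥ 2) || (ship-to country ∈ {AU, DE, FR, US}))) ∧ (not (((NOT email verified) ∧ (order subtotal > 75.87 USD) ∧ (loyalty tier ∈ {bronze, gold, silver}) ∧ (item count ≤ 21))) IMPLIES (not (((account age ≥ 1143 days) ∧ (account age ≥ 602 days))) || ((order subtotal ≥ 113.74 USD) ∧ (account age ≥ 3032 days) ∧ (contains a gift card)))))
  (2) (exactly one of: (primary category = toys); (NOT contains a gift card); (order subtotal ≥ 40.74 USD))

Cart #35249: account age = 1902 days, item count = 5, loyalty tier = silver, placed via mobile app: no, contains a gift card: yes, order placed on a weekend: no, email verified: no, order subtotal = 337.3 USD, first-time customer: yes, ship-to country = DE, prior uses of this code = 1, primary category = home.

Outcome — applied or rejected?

Applied

Atomic conditions:
  NOT order placed on a weekend: no → true
  first-time customer: yes → true
  placed via mobile app: no → false
  prior uses of this code ≥ 4: 1 ≥ 4 is false
  loyalty tier ∈ {bronze, gold, none, platinum}: silver is not in the set → false
  item count ≤ 20: 5 ≤ 20 is true
  prior uses of this code ≥ 2: 1 ≥ 2 is false
  ship-to country ∈ {AU, DE, FR, US}: DE is in the set → true
  NOT email verified: no → true
  order subtotal > 75.87 USD: 337.3 > 75.87 is true
  loyalty tier ∈ {bronze, gold, silver}: silver is in the set → true
  item count ≤ 21: 5 ≤ 21 is true
  account age ≥ 1143 days: 1902 ≥ 1143 is true
  account age ≥ 602 days: 1902 ≥ 602 is true
  order subtotal ≥ 113.74 USD: 337.3 ≥ 113.74 is true
  account age ≥ 3032 days: 1902 ≥ 3032 is false
  contains a gift card: yes → true
  primary category = toys: home == toys is false
  NOT contains a gift card: yes → false
  order subtotal ≥ 40.74 USD: 337.3 ≥ 40.74 is true
Combine:
[1.1.1] true → true = true
[1.1.2.1] false OR false = false
[1.1.2] NOT false = true
[1.1.3] false → true (antecedent false ⇒ implication holds) = true
[1.1.4] false OR true = true
[1.1] true OR true OR true OR true = true
[1.2.1.1] true AND true AND true AND true = true
[1.2.1] NOT true = false
[1.2.2.1.1] true AND true = true
[1.2.2.1] NOT true = false
[1.2.2.2] true AND false AND true = false
[1.2.2] false OR false = false
[1.2] false → false (antecedent false ⇒ implication holds) = true
[1] true AND true = true
[2] exactly-one(false, false, true) = true
[root] true AND true = true
Overall: true → applied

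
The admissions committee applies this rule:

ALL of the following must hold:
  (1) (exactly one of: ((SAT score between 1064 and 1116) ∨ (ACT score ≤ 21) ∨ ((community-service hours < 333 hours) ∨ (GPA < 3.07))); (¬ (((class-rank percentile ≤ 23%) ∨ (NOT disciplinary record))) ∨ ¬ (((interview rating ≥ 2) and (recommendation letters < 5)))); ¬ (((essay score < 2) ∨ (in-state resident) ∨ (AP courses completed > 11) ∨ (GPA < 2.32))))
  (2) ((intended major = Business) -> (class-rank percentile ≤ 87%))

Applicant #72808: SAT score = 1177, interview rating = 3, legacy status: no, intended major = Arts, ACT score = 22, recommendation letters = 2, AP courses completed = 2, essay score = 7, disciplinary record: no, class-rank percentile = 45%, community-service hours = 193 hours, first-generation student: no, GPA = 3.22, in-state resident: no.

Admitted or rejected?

Rejected

Atomic conditions:
  SAT score between 1064 and 1116: 1177 in [1064, 1116] is false
  ACT score ≤ 21: 22 ≤ 21 is false
  community-service hours < 333 hours: 193 < 333 is true
  GPA < 3.07: 3.22 < 3.07 is false
  class-rank percentile ≤ 23%: 45 ≤ 23 is false
  NOT disciplinary record: no → true
  interview rating ≥ 2: 3 ≥ 2 is true
  recommendation letters < 5: 2 < 5 is true
  essay score < 2: 7 < 2 is false
  in-state resident: no → false
  AP courses completed > 11: 2 > 11 is false
  GPA < 2.32: 3.22 < 2.32 is false
  intended major = Business: Arts == Business is false
  class-rank percentile ≤ 87%: 45 ≤ 87 is true
Combine:
[1.1.3] true OR false = true
[1.1] false OR false OR true = true
[1.2.1.1] false OR true = true
[1.2.1] NOT true = false
[1.2.2.1] true AND true = true
[1.2.2] NOT true = false
[1.2] false OR false = false
[1.3.1] false OR false OR false OR false = false
[1.3] NOT false = true
[1] exactly-one(true, false, true) = false
[2] false → true (antecedent false ⇒ implication holds) = true
[root] false AND true = false
Overall: false → rejected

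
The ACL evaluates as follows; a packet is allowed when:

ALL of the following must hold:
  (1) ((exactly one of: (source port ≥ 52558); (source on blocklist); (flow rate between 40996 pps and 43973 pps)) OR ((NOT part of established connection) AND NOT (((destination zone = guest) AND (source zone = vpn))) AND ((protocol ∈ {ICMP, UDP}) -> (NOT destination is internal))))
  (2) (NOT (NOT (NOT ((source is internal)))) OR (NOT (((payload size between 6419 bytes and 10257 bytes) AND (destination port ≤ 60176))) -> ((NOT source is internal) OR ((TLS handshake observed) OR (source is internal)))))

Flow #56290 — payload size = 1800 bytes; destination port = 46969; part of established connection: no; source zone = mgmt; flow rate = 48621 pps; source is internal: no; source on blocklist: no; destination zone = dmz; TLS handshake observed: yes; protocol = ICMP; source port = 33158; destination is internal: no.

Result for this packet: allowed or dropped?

Atomic conditions:
  source port ≥ 52558: 33158 ≥ 52558 is false
  source on blocklist: no → false
  flow rate between 40996 pps and 43973 pps: 48621 in [40996, 43973] is false
  NOT part of established connection: no → true
  destination zone = guest: dmz == guest is false
  source zone = vpn: mgmt == vpn is false
  protocol ∈ {ICMP, UDP}: ICMP is in the set → true
  NOT destination is internal: no → true
  source is internal: no → false
  payload size between 6419 bytes and 10257 bytes: 1800 in [6419, 10257] is false
  destination port ≤ 60176: 46969 ≤ 60176 is true
  NOT source is internal: no → true
  TLS handshake observed: yes → true
Combine:
[1.1] exactly-one(false, false, false) = false
[1.2.2.1] false AND false = false
[1.2.2] NOT false = true
[1.2.3] true → true = true
[1.2] true AND true AND true = true
[1] false OR true = true
[2.1.1.1] NOT false = true
[2.1.1] NOT true = false
[2.1] NOT false = true
[2.2.1.1] false AND true = false
[2.2.1] NOT false = true
[2.2.2.2] true OR false = true
[2.2.2] true OR true = true
[2.2] true → true = true
[2] true OR true = true
[root] true AND true = true
Overall: true → allowed

Allowed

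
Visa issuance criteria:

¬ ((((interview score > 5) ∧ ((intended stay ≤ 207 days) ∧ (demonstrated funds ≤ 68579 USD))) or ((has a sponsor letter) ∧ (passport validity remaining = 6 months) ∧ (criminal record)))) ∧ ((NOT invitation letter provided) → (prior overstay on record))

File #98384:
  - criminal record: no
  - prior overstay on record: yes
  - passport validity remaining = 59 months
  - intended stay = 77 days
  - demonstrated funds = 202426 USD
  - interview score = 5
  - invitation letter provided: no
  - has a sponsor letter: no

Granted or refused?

Granted

Atomic conditions:
  interview score > 5: 5 > 5 is false
  intended stay ≤ 207 days: 77 ≤ 207 is true
  demonstrated funds ≤ 68579 USD: 202426 ≤ 68579 is false
  has a sponsor letter: no → false
  passport validity remaining = 6 months: 59 == 6 is false
  criminal record: no → false
  NOT invitation letter provided: no → true
  prior overstay on record: yes → true
Combine:
[1.1.1.2] true AND false = false
[1.1.1] false AND false = false
[1.1.2] false AND false AND false = false
[1.1] false OR false = false
[1] NOT false = true
[2] true → true = true
[root] true AND true = true
Overall: true → granted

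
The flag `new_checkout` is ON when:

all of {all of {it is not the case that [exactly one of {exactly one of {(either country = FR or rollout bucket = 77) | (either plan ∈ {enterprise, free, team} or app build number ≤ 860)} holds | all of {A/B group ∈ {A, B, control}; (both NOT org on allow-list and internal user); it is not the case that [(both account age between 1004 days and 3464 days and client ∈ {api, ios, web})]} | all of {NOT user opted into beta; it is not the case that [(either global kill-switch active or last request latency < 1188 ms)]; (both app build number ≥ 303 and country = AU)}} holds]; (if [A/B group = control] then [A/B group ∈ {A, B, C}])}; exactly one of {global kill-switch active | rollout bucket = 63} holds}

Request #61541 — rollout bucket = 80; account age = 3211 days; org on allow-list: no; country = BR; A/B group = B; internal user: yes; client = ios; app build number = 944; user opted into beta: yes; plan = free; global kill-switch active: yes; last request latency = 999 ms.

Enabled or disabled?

Disabled

Atomic conditions:
  country = FR: BR == FR is false
  rollout bucket = 77: 80 == 77 is false
  plan ∈ {enterprise, free, team}: free is in the set → true
  app build number ≤ 860: 944 ≤ 860 is false
  A/B group ∈ {A, B, control}: B is in the set → true
  NOT org on allow-list: no → true
  internal user: yes → true
  account age between 1004 days and 3464 days: 3211 in [1004, 3464] is true
  client ∈ {api, ios, web}: ios is in the set → true
  NOT user opted into beta: yes → false
  global kill-switch active: yes → true
  last request latency < 1188 ms: 999 < 1188 is true
  app build number ≥ 303: 944 ≥ 303 is true
  country = AU: BR == AU is false
  A/B group = control: B == control is false
  A/B group ∈ {A, B, C}: B is in the set → true
  rollout bucket = 63: 80 == 63 is false
Combine:
[1.1.1.1.1] false OR false = false
[1.1.1.1.2] true OR false = true
[1.1.1.1] exactly-one(false, true) = true
[1.1.1.2.2] true AND true = true
[1.1.1.2.3.1] true AND true = true
[1.1.1.2.3] NOT true = false
[1.1.1.2] true AND true AND false = false
[1.1.1.3.2.1] true OR true = true
[1.1.1.3.2] NOT true = false
[1.1.1.3.3] true AND false = false
[1.1.1.3] false AND false AND false = false
[1.1.1] exactly-one(true, false, false) = true
[1.1] NOT true = false
[1.2] false → true (antecedent false ⇒ implication holds) = true
[1] false AND true = false
[2] exactly-one(true, false) = true
[root] false AND true = false
Overall: false → disabled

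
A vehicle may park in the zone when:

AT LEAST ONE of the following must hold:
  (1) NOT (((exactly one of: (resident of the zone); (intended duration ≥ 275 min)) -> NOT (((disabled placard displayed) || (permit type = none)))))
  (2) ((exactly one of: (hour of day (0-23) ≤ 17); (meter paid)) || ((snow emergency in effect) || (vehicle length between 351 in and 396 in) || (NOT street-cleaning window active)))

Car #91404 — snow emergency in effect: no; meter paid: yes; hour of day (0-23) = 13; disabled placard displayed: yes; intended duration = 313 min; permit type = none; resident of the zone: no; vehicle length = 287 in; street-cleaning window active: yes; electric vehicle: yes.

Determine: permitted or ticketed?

Permitted

Atomic conditions:
  resident of the zone: no → false
  intended duration ≥ 275 min: 313 ≥ 275 is true
  disabled placard displayed: yes → true
  permit type = none: none == none is true
  hour of day (0-23) ≤ 17: 13 ≤ 17 is true
  meter paid: yes → true
  snow emergency in effect: no → false
  vehicle length between 351 in and 396 in: 287 in [351, 396] is false
  NOT street-cleaning window active: yes → false
Combine:
[1.1.1] exactly-one(false, true) = true
[1.1.2.1] true OR true = true
[1.1.2] NOT true = false
[1.1] true → false = false
[1] NOT false = true
[2.1] exactly-one(true, true) = false
[2.2] false OR false OR false = false
[2] false OR false = false
[root] true OR false = true
Overall: true → permitted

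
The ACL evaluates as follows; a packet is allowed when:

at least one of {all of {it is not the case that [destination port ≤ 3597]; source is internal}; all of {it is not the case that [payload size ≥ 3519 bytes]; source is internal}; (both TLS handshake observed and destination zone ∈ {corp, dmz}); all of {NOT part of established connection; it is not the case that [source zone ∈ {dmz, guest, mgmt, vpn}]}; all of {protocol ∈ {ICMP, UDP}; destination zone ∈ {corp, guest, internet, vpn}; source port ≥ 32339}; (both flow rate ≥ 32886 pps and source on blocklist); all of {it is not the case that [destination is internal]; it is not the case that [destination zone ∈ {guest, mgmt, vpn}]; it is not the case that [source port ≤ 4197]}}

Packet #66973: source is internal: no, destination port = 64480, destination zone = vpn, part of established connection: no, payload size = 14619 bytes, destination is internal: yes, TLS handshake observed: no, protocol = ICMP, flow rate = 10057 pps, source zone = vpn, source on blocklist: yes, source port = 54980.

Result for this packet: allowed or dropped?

Allowed

Atomic conditions:
  destination port ≤ 3597: 64480 ≤ 3597 is false
  source is internal: no → false
  payload size ≥ 3519 bytes: 14619 ≥ 3519 is true
  TLS handshake observed: no → false
  destination zone ∈ {corp, dmz}: vpn is not in the set → false
  NOT part of established connection: no → true
  source zone ∈ {dmz, guest, mgmt, vpn}: vpn is in the set → true
  protocol ∈ {ICMP, UDP}: ICMP is in the set → true
  destination zone ∈ {corp, guest, internet, vpn}: vpn is in the set → true
  source port ≥ 32339: 54980 ≥ 32339 is true
  flow rate ≥ 32886 pps: 10057 ≥ 32886 is false
  source on blocklist: yes → true
  destination is internal: yes → true
  destination zone ∈ {guest, mgmt, vpn}: vpn is in the set → true
  source port ≤ 4197: 54980 ≤ 4197 is false
Combine:
[1.1] NOT false = true
[1] true AND false = false
[2.1] NOT true = false
[2] false AND false = false
[3] false AND false = false
[4.2] NOT true = false
[4] true AND false = false
[5] true AND true AND true = true
[6] false AND true = false
[7.1] NOT true = false
[7.2] NOT true = false
[7.3] NOT false = true
[7] false AND false AND true = false
[root] false OR false OR false OR false OR true OR false OR false = true
Overall: true → allowed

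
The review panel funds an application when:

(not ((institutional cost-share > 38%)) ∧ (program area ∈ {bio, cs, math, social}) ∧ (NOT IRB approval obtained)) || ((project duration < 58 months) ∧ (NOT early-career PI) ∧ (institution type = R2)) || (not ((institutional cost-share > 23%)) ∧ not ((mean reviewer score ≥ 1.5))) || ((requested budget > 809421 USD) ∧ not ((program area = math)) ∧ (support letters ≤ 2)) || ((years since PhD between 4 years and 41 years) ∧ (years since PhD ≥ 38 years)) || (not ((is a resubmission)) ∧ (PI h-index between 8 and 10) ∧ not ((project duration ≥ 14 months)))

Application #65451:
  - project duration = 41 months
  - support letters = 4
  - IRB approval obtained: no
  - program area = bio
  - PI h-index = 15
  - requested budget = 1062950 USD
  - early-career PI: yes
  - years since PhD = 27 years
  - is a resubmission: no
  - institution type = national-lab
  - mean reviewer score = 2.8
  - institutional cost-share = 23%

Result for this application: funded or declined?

Atomic conditions:
  institutional cost-share > 38%: 23 > 38 is false
  program area ∈ {bio, cs, math, social}: bio is in the set → true
  NOT IRB approval obtained: no → true
  project duration < 58 months: 41 < 58 is true
  NOT early-career PI: yes → false
  institution type = R2: national-lab == R2 is false
  institutional cost-share > 23%: 23 > 23 is false
  mean reviewer score ≥ 1.5: 2.8 ≥ 1.5 is true
  requested budget > 809421 USD: 1062950 > 809421 is true
  program area = math: bio == math is false
  support letters ≤ 2: 4 ≤ 2 is false
  years since PhD between 4 years and 41 years: 27 in [4, 41] is true
  years since PhD ≥ 38 years: 27 ≥ 38 is false
  is a resubmission: no → false
  PI h-index between 8 and 10: 15 in [8, 10] is false
  project duration ≥ 14 months: 41 ≥ 14 is true
Combine:
[1.1] NOT false = true
[1] true AND true AND true = true
[2] true AND false AND false = false
[3.1] NOT false = true
[3.2] NOT true = false
[3] true AND false = false
[4.2] NOT false = true
[4] true AND true AND false = false
[5] true AND false = false
[6.1] NOT false = true
[6.3] NOT true = false
[6] true AND false AND false = false
[root] true OR false OR false OR false OR false OR false = true
Overall: true → funded

Funded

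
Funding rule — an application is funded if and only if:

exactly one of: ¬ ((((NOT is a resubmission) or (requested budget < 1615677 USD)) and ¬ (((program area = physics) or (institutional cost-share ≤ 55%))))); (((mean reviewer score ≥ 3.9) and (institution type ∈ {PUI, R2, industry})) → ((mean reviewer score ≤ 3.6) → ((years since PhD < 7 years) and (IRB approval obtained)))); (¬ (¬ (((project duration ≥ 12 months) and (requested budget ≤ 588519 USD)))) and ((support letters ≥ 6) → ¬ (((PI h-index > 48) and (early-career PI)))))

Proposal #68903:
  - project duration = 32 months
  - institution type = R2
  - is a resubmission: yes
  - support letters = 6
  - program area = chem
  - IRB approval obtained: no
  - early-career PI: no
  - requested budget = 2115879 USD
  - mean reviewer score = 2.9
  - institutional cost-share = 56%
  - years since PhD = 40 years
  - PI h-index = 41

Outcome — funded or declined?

Atomic conditions:
  NOT is a resubmission: yes → false
  requested budget < 1615677 USD: 2115879 < 1615677 is false
  program area = physics: chem == physics is false
  institutional cost-share ≤ 55%: 56 ≤ 55 is false
  mean reviewer score ≥ 3.9: 2.9 ≥ 3.9 is false
  institution type ∈ {PUI, R2, industry}: R2 is in the set → true
  mean reviewer score ≤ 3.6: 2.9 ≤ 3.6 is true
  years since PhD < 7 years: 40 < 7 is false
  IRB approval obtained: no → false
  project duration ≥ 12 months: 32 ≥ 12 is true
  requested budget ≤ 588519 USD: 2115879 ≤ 588519 is false
  support letters ≥ 6: 6 ≥ 6 is true
  PI h-index > 48: 41 > 48 is false
  early-career PI: no → false
Combine:
[1.1.1] false OR false = false
[1.1.2.1] false OR false = false
[1.1.2] NOT false = true
[1.1] false AND true = false
[1] NOT false = true
[2.1] false AND true = false
[2.2.2] false AND false = false
[2.2] true → false = false
[2] false → false (antecedent false ⇒ implication holds) = true
[3.1.1.1] true AND false = false
[3.1.1] NOT false = true
[3.1] NOT true = false
[3.2.2.1] false AND false = false
[3.2.2] NOT false = true
[3.2] true → true = true
[3] false AND true = false
[root] exactly-one(true, true, false) = false
Overall: false → declined

Declined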